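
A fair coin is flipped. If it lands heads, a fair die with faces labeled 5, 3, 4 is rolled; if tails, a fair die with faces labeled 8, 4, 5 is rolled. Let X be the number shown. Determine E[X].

29/6

E[X | heads] = (5+3+4)/3 = 4.
E[X | tails] = (8+4+5)/3 = 17/3.
By the law of total expectation,
E[X] = (1/2)·(4) + (1/2)·(17/3) = 29/6.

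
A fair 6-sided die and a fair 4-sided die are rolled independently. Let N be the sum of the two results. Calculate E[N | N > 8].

P(N > 8) = 1/8.
Σ over the event: 9·1/12 + 10·1/24 = 7/6.
E[N | N > 8] = (7/6) / (1/8) = 28/3.

28/3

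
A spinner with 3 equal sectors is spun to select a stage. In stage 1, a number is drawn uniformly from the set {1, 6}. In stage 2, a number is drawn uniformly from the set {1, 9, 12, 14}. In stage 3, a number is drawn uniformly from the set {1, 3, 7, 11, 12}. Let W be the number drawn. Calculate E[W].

193/30

E[W | stage 1] = (1+6)/2 = 7/2.
E[W | stage 2] = (1+9+12+14)/4 = 9.
E[W | stage 3] = (1+3+7+11+12)/5 = 34/5.
By the law of total expectation,
E[W] = (1/3)·(7/2) + (1/3)·(9) + (1/3)·(34/5) = 193/30.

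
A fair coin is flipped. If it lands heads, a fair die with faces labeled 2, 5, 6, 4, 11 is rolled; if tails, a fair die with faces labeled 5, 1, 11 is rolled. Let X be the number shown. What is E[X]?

169/30

E[X | heads] = (2+5+6+4+11)/5 = 28/5.
E[X | tails] = (5+1+11)/3 = 17/3.
By the law of total expectation,
E[X] = (1/2)·(28/5) + (1/2)·(17/3) = 169/30.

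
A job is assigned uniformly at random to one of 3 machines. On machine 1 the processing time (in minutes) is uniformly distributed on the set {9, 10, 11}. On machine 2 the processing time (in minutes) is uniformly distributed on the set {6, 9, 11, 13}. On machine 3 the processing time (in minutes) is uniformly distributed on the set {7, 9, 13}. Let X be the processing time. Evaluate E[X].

E[X | machine 1] = (9+10+11)/3 = 10.
E[X | machine 2] = (6+9+11+13)/4 = 39/4.
E[X | machine 3] = (7+9+13)/3 = 29/3.
By the law of total expectation,
E[X] = (1/3)·(10) + (1/3)·(39/4) + (1/3)·(29/3) = 353/36.

353/36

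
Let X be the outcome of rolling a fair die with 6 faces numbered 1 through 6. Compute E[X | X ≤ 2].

Given X ≤ 2, X is equally likely to be any of {1, 2}.
E[X | X ≤ 2] = (1 + 2) / 2 = 3/2.

3/2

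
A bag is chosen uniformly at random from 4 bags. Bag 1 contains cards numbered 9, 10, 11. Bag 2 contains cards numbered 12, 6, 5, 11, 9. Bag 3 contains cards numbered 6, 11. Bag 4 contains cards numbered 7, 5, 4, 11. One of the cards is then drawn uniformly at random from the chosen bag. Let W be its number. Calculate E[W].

677/80

E[W | bag 1] = (9+10+11)/3 = 10.
E[W | bag 2] = (12+6+5+11+9)/5 = 43/5.
E[W | bag 3] = (6+11)/2 = 17/2.
E[W | bag 4] = (7+5+4+11)/4 = 27/4.
By the law of total expectation,
E[W] = (1/4)·(10) + (1/4)·(43/5) + (1/4)·(17/2) + (1/4)·(27/4) = 677/80.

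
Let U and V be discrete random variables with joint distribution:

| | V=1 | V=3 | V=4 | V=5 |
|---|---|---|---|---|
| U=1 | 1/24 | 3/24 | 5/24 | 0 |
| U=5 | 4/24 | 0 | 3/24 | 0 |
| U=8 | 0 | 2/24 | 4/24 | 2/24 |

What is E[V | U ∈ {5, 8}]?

P(U ∈ {5, 8}) = 5/8.
Σ V·P over the event = 1·(4/24) + 4·(3/24) + 3·(2/24) + 4·(4/24) + 5·(2/24) = 2.
E[V | U ∈ {5, 8}] = (2) / (5/8) = 16/5.

16/5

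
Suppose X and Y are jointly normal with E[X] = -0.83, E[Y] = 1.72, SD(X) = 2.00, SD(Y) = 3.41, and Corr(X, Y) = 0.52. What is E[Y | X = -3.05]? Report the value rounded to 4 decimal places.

-0.2483

The regression of Y on X has slope ρ·σ_Y/σ_X and passes through (μ_X, μ_Y).
E[Y | X=-3.05] = 1.72 + (0.52)·(3.41/2.00)·(-3.05 − (-0.83)) = 1.72 + (0.8866)·(-2.22) = -0.2483.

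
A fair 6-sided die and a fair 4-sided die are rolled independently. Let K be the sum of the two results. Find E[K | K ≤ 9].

134/23

P(K ≤ 9) = 23/24.
Σ over the event: 2·1/24 + 3·1/12 + 4·1/8 + 5·1/6 + 6·1/6 + 7·1/6 + 8·1/8 + 9·1/12 = 67/12.
E[K | K ≤ 9] = (67/12) / (23/24) = 134/23.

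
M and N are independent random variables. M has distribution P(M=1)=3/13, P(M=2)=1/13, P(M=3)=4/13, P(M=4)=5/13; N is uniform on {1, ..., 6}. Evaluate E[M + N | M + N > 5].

38/5

P(M + N > 5) = 25/39.
Summing (M+N)·P(x,y) over outcomes with M + N > 5 gives 190/39.
E[M + N | M + N > 5] = (190/39) / (25/39) = 38/5.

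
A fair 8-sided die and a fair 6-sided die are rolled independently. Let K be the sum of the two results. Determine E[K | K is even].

P(K is even) = 1/2.
Σ over the event: 2·1/48 + 4·1/16 + 6·5/48 + 8·1/8 + 10·5/48 + 12·1/16 + 14·1/48 = 4.
E[K | K is even] = (4) / (1/2) = 8.

8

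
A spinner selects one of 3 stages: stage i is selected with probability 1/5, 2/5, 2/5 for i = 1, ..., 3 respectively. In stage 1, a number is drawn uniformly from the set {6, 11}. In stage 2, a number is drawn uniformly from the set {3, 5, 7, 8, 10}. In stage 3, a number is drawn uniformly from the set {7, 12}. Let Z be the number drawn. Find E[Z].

E[Z | stage 1] = (6+11)/2 = 17/2.
E[Z | stage 2] = (3+5+7+8+10)/5 = 33/5.
E[Z | stage 3] = (7+12)/2 = 19/2.
By the law of total expectation,
E[Z] = (1/5)·(17/2) + (2/5)·(33/5) + (2/5)·(19/2) = 407/50.

407/50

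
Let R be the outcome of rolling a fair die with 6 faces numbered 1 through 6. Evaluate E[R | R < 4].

2

Given R < 4, R is equally likely to be any of {1, 2, 3}.
E[R | R < 4] = (1 + 2 + 3) / 3 = 2.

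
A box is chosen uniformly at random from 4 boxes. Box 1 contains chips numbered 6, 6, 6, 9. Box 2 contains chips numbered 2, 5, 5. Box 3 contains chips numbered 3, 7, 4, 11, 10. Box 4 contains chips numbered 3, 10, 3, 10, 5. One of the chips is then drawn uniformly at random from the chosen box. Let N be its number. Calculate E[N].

479/80

E[N | box 1] = (6+6+6+9)/4 = 27/4.
E[N | box 2] = (2+5+5)/3 = 4.
E[N | box 3] = (3+7+4+11+10)/5 = 7.
E[N | box 4] = (3+10+3+10+5)/5 = 31/5.
By the law of total expectation,
E[N] = (1/4)·(27/4) + (1/4)·(4) + (1/4)·(7) + (1/4)·(31/5) = 479/80.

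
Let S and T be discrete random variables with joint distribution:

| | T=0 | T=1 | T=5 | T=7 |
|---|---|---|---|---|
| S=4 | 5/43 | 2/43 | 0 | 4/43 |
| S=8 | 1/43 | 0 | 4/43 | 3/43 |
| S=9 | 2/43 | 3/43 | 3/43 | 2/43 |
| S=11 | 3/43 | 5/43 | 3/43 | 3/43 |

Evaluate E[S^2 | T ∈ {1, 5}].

871/10

P(T ∈ {1, 5}) = 20/43.
Summing S^2·P(S=x,T=y) over the conditioning event gives 1742/43.
E[S^2 | T ∈ {1, 5}] = (1742/43) / (20/43) = 871/10.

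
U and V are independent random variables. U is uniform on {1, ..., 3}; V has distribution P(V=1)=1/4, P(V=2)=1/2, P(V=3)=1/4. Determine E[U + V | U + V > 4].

21/4

P(U + V > 4) = 1/3.
Summing (U+V)·P(x,y) over outcomes with U + V > 4 gives 7/4.
E[U + V | U + V > 4] = (7/4) / (1/3) = 21/4.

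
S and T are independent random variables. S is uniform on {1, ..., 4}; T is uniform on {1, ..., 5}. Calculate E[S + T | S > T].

5

P(S > T) = 3/10.
Summing (S+T)·P(x,y) over outcomes with S > T gives 3/2.
E[S + T | S > T] = (3/2) / (3/10) = 5.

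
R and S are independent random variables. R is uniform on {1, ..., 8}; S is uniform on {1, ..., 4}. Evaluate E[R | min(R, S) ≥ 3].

P(min(R, S) ≥ 3) = 3/8.
Summing R·P(x,y) over outcomes with min(R, S) ≥ 3 gives 33/16.
E[R | min(R, S) ≥ 3] = (33/16) / (3/8) = 11/2.

11/2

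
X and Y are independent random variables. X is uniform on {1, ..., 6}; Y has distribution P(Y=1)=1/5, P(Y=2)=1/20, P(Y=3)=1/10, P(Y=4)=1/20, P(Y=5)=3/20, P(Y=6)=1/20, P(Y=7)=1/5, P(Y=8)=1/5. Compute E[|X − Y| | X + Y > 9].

64/23

P(X + Y > 9) = 23/60.
Summing |X−Y|·P(x,y) over outcomes with X + Y > 9 gives 16/15.
E[|X − Y| | X + Y > 9] = (16/15) / (23/60) = 64/23.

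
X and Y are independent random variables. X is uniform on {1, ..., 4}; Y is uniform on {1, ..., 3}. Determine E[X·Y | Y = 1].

5/2

Outcomes with Y = 1: (1,1), (2,1), (3,1), (4,1), each with probability 1/12.
E[X·Y | Y = 1] = (1 + 2 + 3 + 4) / 4 = 5/2.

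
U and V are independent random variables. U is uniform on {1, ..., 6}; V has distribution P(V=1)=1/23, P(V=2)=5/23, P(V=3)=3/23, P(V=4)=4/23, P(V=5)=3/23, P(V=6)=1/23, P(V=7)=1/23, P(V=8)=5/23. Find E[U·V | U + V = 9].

266/17

P(U + V = 9) = 17/138.
Summing UV·P(x,y) over outcomes with U + V = 9 gives 133/69.
E[U·V | U + V = 9] = (133/69) / (17/138) = 266/17.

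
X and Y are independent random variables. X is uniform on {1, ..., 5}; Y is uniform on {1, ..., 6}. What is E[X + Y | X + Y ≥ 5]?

P(X + Y ≥ 5) = 4/5.
Summing (X+Y)·P(x,y) over outcomes with X + Y ≥ 5 gives 35/6.
E[X + Y | X + Y ≥ 5] = (35/6) / (4/5) = 175/24.

175/24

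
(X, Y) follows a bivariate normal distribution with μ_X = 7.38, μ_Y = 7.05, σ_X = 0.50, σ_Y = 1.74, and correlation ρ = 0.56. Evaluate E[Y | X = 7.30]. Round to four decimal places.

The regression of Y on X has slope ρ·σ_Y/σ_X and passes through (μ_X, μ_Y).
E[Y | X=7.30] = 7.05 + (0.56)·(1.74/0.50)·(7.30 − (7.38)) = 7.05 + (1.9488)·(-0.08) = 6.8941.

6.8941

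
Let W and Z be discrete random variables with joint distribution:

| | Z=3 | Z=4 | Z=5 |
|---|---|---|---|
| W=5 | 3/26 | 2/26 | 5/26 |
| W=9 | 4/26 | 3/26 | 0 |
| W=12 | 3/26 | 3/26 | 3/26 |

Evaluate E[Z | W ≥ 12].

P(W ≥ 12) = 9/26.
Σ Z·P over the event = 3·(3/26) + 4·(3/26) + 5·(3/26) = 18/13.
E[Z | W ≥ 12] = (18/13) / (9/26) = 4.

4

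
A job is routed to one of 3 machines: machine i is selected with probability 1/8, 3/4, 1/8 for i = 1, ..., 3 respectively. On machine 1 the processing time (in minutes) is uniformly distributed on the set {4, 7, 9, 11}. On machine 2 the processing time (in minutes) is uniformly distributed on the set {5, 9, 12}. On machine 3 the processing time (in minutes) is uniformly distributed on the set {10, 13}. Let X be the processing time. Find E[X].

E[X | machine 1] = (4+7+9+11)/4 = 31/4.
E[X | machine 2] = (5+9+12)/3 = 26/3.
E[X | machine 3] = (10+13)/2 = 23/2.
E[X] = (1/8)·(31/4) + (3/4)·(26/3) + (1/8)·(23/2) = 285/32.

285/32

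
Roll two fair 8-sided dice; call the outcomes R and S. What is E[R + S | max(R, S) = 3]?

24/5

Outcomes with max(R, S) = 3: (1,3), (2,3), (3,1), (3,2), (3,3), each with probability 1/64.
E[R + S | max(R, S) = 3] = (4 + 5 + 4 + 5 + 6) / 5 = 24/5.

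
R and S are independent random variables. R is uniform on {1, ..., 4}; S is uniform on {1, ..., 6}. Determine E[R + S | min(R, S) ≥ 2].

7

P(min(R, S) ≥ 2) = 5/8.
Summing (R+S)·P(x,y) over outcomes with min(R, S) ≥ 2 gives 35/8.
E[R + S | min(R, S) ≥ 2] = (35/8) / (5/8) = 7.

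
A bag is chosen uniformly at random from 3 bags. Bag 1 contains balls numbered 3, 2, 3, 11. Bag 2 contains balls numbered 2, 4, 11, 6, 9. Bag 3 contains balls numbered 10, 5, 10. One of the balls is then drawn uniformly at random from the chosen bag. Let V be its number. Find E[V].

1169/180

E[V | bag 1] = (3+2+3+11)/4 = 19/4.
E[V | bag 2] = (2+4+11+6+9)/5 = 32/5.
E[V | bag 3] = (10+5+10)/3 = 25/3.
E[V] = (1/3)·(19/4) + (1/3)·(32/5) + (1/3)·(25/3) = 1169/180.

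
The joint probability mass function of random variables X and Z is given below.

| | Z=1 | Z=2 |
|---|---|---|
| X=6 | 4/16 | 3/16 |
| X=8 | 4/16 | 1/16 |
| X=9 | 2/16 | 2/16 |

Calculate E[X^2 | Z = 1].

P(Z = 1) = 5/8.
Summing X^2·P(X=x,Z=y) over the conditioning event gives 281/8.
E[X^2 | Z = 1] = (281/8) / (5/8) = 281/5.

281/5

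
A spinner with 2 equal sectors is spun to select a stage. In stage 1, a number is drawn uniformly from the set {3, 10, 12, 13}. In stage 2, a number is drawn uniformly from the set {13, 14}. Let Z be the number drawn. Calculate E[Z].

23/2

E[Z | stage 1] = (3+10+12+13)/4 = 19/2.
E[Z | stage 2] = (13+14)/2 = 27/2.
E[Z] = (1/2)·(19/2) + (1/2)·(27/2) = 23/2.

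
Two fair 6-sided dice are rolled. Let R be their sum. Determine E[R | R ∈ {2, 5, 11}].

44/7

P(R ∈ {2, 5, 11}) = 7/36.
Σ over the event: 2·1/36 + 5·1/9 + 11·1/18 = 11/9.
E[R | R ∈ {2, 5, 11}] = (11/9) / (7/36) = 44/7.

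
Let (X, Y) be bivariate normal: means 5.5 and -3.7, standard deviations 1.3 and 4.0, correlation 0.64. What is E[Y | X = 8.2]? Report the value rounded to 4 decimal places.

For a bivariate normal, E[Y | X=x] = μ_Y + ρ·(σ_Y/σ_X)·(x − μ_X).
E[Y | X=8.2] = -3.7 + (0.64)·(4.0/1.3)·(8.2 − (5.5)) = -3.7 + (1.96923)·(2.7) = 1.6169.

1.6169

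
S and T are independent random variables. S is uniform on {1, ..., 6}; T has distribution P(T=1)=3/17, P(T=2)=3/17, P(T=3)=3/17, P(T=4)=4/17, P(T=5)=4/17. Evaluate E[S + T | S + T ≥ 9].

223/23

P(S + T ≥ 9) = 23/102.
Summing (S+T)·P(x,y) over outcomes with S + T ≥ 9 gives 223/102.
E[S + T | S + T ≥ 9] = (223/102) / (23/102) = 223/23.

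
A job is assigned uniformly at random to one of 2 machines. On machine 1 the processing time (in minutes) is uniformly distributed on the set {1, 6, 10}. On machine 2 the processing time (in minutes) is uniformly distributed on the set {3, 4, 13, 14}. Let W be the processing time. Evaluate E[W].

E[W | machine 1] = (1+6+10)/3 = 17/3.
E[W | machine 2] = (3+4+13+14)/4 = 17/2.
E[W] = (1/2)·(17/3) + (1/2)·(17/2) = 85/12.

85/12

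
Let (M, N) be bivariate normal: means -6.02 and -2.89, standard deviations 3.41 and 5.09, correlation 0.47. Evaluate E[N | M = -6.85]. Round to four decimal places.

E[N | M=x] = μ_N + ρ(σ_N/σ_M)(x − μ_M) for jointly normal variables.
E[N | M=-6.85] = -2.89 + (0.47)·(5.09/3.41)·(-6.85 − (-6.02)) = -2.89 + (0.70155)·(-0.83) = -3.4723.

-3.4723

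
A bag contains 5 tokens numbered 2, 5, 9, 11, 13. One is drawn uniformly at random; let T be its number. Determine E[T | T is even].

2

P(T is even) = 1/5.
Σ over the event: 2·1/5 = 2/5.
E[T | T is even] = (2/5) / (1/5) = 2.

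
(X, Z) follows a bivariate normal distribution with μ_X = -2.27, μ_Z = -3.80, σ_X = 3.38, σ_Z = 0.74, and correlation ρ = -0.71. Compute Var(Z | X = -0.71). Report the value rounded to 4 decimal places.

0.2716

Var(Z | X=x) = (1 − ρ²)·σ_Z².
Var(Z | X=-0.71) = (0.74)²·(1 − (-0.71)²) = 0.5476·0.4959 = 0.2716.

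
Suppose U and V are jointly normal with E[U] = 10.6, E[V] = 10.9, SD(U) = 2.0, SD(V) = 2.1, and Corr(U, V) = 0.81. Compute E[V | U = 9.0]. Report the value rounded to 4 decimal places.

9.5392

E[V | U=x] = μ_V + ρ(σ_V/σ_U)(x − μ_U) for jointly normal variables.
E[V | U=9.0] = 10.9 + (0.81)·(2.1/2.0)·(9.0 − (10.6)) = 10.9 + (0.8505)·(-1.6) = 9.5392.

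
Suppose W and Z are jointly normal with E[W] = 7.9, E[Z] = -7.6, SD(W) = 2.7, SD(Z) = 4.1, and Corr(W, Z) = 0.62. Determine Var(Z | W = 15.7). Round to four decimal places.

10.3482

For a bivariate normal, Var(Z | W=x) = σ_Z²(1 − ρ²).
Var(Z | W=15.7) = (4.1)²·(1 − (0.62)²) = 16.81·0.6156 = 10.3482.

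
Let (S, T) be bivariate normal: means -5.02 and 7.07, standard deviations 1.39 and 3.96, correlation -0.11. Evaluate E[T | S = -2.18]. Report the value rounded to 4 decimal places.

For a bivariate normal, E[T | S=x] = μ_T + ρ·(σ_T/σ_S)·(x − μ_S).
E[T | S=-2.18] = 7.07 + (-0.11)·(3.96/1.39)·(-2.18 − (-5.02)) = 7.07 + (-0.31338)·(2.84) = 6.1800.

6.1800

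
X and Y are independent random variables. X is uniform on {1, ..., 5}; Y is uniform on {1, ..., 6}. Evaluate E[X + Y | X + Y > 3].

P(X + Y > 3) = 9/10.
Summing (X+Y)·P(x,y) over outcomes with X + Y > 3 gives 187/30.
E[X + Y | X + Y > 3] = (187/30) / (9/10) = 187/27.

187/27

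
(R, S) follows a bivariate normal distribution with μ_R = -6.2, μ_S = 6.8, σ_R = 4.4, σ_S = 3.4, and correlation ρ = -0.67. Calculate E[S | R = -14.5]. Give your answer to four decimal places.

11.0971

For a bivariate normal, E[S | R=x] = μ_S + ρ·(σ_S/σ_R)·(x − μ_R).
E[S | R=-14.5] = 6.8 + (-0.67)·(3.4/4.4)·(-14.5 − (-6.2)) = 6.8 + (-0.517727)·(-8.3) = 11.0971.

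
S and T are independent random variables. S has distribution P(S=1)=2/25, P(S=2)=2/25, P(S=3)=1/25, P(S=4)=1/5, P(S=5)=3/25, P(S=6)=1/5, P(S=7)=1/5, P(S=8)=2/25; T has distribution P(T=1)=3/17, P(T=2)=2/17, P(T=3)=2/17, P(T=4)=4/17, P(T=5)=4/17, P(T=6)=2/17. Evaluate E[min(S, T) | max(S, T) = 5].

263/85

P(max(S, T) = 5) = 1/5.
Summing min(S,T)·P(x,y) over outcomes with max(S, T) = 5 gives 263/425.
E[min(S, T) | max(S, T) = 5] = (263/425) / (1/5) = 263/85.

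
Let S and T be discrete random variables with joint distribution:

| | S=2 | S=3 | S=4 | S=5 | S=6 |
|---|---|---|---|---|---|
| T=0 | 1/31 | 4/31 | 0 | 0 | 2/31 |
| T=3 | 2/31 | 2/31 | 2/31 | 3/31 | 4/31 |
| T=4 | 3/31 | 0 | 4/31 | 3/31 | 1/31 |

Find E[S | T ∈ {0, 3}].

P(T ∈ {0, 3}) = 20/31.
Σ S·P over the event = 2·(1/31) + 2·(2/31) + 3·(4/31) + 3·(2/31) + 4·(2/31) + 5·(3/31) + 6·(2/31) + 6·(4/31) = 83/31.
E[S | T ∈ {0, 3}] = (83/31) / (20/31) = 83/20.

83/20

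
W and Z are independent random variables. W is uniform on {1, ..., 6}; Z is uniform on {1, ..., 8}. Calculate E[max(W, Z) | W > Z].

14/3

P(W > Z) = 5/16.
Summing max(W,Z)·P(x,y) over outcomes with W > Z gives 35/24.
E[max(W, Z) | W > Z] = (35/24) / (5/16) = 14/3.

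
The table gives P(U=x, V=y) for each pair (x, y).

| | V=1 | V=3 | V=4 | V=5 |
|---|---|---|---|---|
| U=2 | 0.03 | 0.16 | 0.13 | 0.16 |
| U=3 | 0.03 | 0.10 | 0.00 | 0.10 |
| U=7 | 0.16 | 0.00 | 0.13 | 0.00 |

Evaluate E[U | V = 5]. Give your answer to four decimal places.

P(V = 5) = 0.26.
Σ U·P over the event = 2·(0.16) + 3·(0.10) = 0.62.
E[U | V = 5] = (0.62) / (0.26) = 2.3846.

2.3846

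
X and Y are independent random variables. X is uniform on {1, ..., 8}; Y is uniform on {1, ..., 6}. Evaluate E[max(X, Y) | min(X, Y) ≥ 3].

71/12

P(min(X, Y) ≥ 3) = 1/2.
Summing max(X,Y)·P(x,y) over outcomes with min(X, Y) ≥ 3 gives 71/24.
E[max(X, Y) | min(X, Y) ≥ 3] = (71/24) / (1/2) = 71/12.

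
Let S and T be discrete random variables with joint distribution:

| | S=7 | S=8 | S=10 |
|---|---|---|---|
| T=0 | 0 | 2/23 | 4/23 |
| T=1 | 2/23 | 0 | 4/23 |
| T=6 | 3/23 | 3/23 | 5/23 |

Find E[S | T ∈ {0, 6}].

P(T ∈ {0, 6}) = 17/23.
Σ S·P over the event = 7·(3/23) + 8·(2/23) + 8·(3/23) + 10·(4/23) + 10·(5/23) = 151/23.
E[S | T ∈ {0, 6}] = (151/23) / (17/23) = 151/17.

151/17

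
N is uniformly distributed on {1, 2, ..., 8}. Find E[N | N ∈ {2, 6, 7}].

P(N ∈ {2, 6, 7}) = 3/8.
Σ over the event: 2·1/8 + 6·1/8 + 7·1/8 = 15/8.
E[N | N ∈ {2, 6, 7}] = (15/8) / (3/8) = 5.

5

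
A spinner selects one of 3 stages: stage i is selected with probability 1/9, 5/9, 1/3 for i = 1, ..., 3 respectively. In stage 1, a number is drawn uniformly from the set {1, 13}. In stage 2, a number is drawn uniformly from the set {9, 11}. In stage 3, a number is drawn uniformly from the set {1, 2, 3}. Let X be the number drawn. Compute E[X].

7

E[X | stage 1] = (1+13)/2 = 7.
E[X | stage 2] = (9+11)/2 = 10.
E[X | stage 3] = (1+2+3)/3 = 2.
E[X] = (1/9)·(7) + (5/9)·(10) + (1/3)·(2) = 7.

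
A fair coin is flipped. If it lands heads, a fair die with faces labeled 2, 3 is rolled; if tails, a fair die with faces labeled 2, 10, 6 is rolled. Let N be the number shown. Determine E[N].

E[N | heads] = (2+3)/2 = 5/2.
E[N | tails] = (2+10+6)/3 = 6.
E[N] = (1/2)·(5/2) + (1/2)·(6) = 17/4.

17/4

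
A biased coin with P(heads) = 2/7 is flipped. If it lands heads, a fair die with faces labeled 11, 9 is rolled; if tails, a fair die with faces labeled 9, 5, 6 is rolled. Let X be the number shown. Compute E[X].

160/21

E[X | heads] = (11+9)/2 = 10.
E[X | tails] = (9+5+6)/3 = 20/3.
By the law of total expectation,
E[X] = (2/7)·(10) + (5/7)·(20/3) = 160/21.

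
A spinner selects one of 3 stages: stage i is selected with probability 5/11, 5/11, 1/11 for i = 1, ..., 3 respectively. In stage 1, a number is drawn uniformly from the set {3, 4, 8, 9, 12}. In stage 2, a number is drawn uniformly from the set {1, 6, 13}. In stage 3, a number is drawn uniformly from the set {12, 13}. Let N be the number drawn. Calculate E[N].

491/66

E[N | stage 1] = (3+4+8+9+12)/5 = 36/5.
E[N | stage 2] = (1+6+13)/3 = 20/3.
E[N | stage 3] = (12+13)/2 = 25/2.
E[N] = (5/11)·(36/5) + (5/11)·(20/3) + (1/11)·(25/2) = 491/66.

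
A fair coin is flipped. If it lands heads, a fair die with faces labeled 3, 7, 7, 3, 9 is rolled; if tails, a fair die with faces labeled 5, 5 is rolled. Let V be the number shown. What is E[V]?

27/5

E[V | heads] = (3+7+7+3+9)/5 = 29/5.
E[V | tails] = (5+5)/2 = 5.
By the law of total expectation,
E[V] = (1/2)·(29/5) + (1/2)·(5) = 27/5.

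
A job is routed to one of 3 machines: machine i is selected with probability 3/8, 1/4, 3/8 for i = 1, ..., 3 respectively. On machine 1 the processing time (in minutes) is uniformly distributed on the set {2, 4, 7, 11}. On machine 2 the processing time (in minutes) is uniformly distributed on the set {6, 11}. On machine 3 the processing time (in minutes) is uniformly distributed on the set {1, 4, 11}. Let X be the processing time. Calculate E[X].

51/8

E[X | machine 1] = (2+4+7+11)/4 = 6.
E[X | machine 2] = (6+11)/2 = 17/2.
E[X | machine 3] = (1+4+11)/3 = 16/3.
E[X] = (3/8)·(6) + (1/4)·(17/2) + (3/8)·(16/3) = 51/8.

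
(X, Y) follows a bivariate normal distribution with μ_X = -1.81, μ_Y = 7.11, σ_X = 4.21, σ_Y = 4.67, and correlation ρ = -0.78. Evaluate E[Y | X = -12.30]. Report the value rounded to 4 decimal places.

16.1862

E[Y | X=x] = μ_Y + ρ(σ_Y/σ_X)(x − μ_X) for jointly normal variables.
E[Y | X=-12.30] = 7.11 + (-0.78)·(4.67/4.21)·(-12.30 − (-1.81)) = 7.11 + (-0.865226)·(-10.49) = 16.1862.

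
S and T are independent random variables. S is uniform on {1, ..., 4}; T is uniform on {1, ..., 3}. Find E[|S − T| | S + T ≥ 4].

4/3

Outcomes with S + T ≥ 4: (1,3), (2,2), (2,3), (3,1), (3,2), (3,3), (4,1), (4,2), (4,3), each with probability 1/12.
E[|S − T| | S + T ≥ 4] = (2 + 0 + 1 + 2 + 1 + 0 + 3 + 2 + 1) / 9 = 4/3.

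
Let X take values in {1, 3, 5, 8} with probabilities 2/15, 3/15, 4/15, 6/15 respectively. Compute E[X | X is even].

P(X is even) = 2/5.
Σ over the event: 8·2/5 = 16/5.
E[X | X is even] = (16/5) / (2/5) = 8.

8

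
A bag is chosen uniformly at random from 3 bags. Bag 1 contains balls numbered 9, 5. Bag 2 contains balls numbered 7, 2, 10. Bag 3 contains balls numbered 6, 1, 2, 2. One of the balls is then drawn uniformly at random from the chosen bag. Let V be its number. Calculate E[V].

E[V | bag 1] = (9+5)/2 = 7.
E[V | bag 2] = (7+2+10)/3 = 19/3.
E[V | bag 3] = (6+1+2+2)/4 = 11/4.
By the law of total expectation,
E[V] = (1/3)·(7) + (1/3)·(19/3) + (1/3)·(11/4) = 193/36.

193/36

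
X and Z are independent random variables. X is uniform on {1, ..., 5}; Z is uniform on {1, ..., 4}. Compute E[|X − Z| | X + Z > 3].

P(X + Z > 3) = 17/20.
Summing |X−Z|·P(x,y) over outcomes with X + Z > 3 gives 7/5.
E[|X − Z| | X + Z > 3] = (7/5) / (17/20) = 28/17.

28/17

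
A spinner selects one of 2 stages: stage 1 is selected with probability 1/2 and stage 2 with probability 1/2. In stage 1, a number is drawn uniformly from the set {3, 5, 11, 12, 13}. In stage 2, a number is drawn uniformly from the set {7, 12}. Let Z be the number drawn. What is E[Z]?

E[Z | stage 1] = (3+5+11+12+13)/5 = 44/5.
E[Z | stage 2] = (7+12)/2 = 19/2.
E[Z] = (1/2)·(44/5) + (1/2)·(19/2) = 183/20.

183/20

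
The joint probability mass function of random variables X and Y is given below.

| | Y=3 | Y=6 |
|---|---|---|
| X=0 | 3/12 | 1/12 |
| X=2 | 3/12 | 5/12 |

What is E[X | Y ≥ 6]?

5/3

P(Y ≥ 6) = 1/2.
Summing X·P(X=x,Y=y) over the conditioning event gives 5/6.
E[X | Y ≥ 6] = (5/6) / (1/2) = 5/3.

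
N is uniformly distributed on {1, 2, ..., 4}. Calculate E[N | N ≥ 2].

3

Given N ≥ 2, N is equally likely to be any of {2, 3, 4}.
E[N | N ≥ 2] = (2 + 3 + 4) / 3 = 3.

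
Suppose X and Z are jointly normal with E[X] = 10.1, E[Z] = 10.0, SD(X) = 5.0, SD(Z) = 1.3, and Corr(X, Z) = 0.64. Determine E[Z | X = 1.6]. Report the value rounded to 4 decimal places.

For a bivariate normal, E[Z | X=x] = μ_Z + ρ·(σ_Z/σ_X)·(x − μ_X).
E[Z | X=1.6] = 10.0 + (0.64)·(1.3/5.0)·(1.6 − (10.1)) = 10.0 + (0.1664)·(-8.5) = 8.5856.

8.5856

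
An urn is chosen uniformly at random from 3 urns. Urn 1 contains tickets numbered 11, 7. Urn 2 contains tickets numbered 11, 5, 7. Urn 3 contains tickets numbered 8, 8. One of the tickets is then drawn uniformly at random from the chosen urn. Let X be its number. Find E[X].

74/9

E[X | urn 1] = (11+7)/2 = 9.
E[X | urn 2] = (11+5+7)/3 = 23/3.
E[X | urn 3] = (8+8)/2 = 8.
By the law of total expectation,
E[X] = (1/3)·(9) + (1/3)·(23/3) + (1/3)·(8) = 74/9.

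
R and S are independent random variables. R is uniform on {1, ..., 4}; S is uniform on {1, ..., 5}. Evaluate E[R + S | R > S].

5

P(R > S) = 3/10.
Summing (R+S)·P(x,y) over outcomes with R > S gives 3/2.
E[R + S | R > S] = (3/2) / (3/10) = 5.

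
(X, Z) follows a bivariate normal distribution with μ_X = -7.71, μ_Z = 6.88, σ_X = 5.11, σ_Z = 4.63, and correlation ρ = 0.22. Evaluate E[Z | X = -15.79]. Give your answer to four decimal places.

5.2694

E[Z | X=x] = μ_Z + ρ(σ_Z/σ_X)(x − μ_X) for jointly normal variables.
E[Z | X=-15.79] = 6.88 + (0.22)·(4.63/5.11)·(-15.79 − (-7.71)) = 6.88 + (0.19933)·(-8.08) = 5.2694.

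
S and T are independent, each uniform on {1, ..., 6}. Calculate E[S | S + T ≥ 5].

58/15

P(S + T ≥ 5) = 5/6.
Summing S·P(x,y) over outcomes with S + T ≥ 5 gives 29/9.
E[S | S + T ≥ 5] = (29/9) / (5/6) = 58/15.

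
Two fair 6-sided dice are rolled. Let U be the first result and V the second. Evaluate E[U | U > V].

P(U > V) = 5/12.
Summing U·P(x,y) over outcomes with U > V gives 35/18.
E[U | U > V] = (35/18) / (5/12) = 14/3.

14/3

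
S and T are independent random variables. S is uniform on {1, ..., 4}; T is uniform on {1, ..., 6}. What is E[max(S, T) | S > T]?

P(S > T) = 1/4.
Summing max(S,T)·P(x,y) over outcomes with S > T gives 5/6.
E[max(S, T) | S > T] = (5/6) / (1/4) = 10/3.

10/3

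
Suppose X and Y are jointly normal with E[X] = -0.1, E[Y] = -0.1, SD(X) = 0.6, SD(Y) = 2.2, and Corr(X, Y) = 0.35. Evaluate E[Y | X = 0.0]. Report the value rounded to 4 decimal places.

0.0283

The regression of Y on X has slope ρ·σ_Y/σ_X and passes through (μ_X, μ_Y).
E[Y | X=0.0] = -0.1 + (0.35)·(2.2/0.6)·(0.0 − (-0.1)) = -0.1 + (1.2833)·(0.1) = 0.0283.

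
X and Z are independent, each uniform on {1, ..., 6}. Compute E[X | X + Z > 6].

P(X + Z > 6) = 7/12.
Summing X·P(x,y) over outcomes with X + Z > 6 gives 91/36.
E[X | X + Z > 6] = (91/36) / (7/12) = 13/3.

13/3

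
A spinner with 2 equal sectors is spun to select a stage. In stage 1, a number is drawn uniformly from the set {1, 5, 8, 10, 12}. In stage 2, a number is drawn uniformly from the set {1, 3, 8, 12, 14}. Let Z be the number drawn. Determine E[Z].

E[Z | stage 1] = (1+5+8+10+12)/5 = 36/5.
E[Z | stage 2] = (1+3+8+12+14)/5 = 38/5.
By the law of total expectation,
E[Z] = (1/2)·(36/5) + (1/2)·(38/5) = 37/5.

37/5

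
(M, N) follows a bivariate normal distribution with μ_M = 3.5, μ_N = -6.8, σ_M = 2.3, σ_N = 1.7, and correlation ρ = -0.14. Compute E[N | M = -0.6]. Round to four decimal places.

For a bivariate normal, E[N | M=x] = μ_N + ρ·(σ_N/σ_M)·(x − μ_M).
E[N | M=-0.6] = -6.8 + (-0.14)·(1.7/2.3)·(-0.6 − (3.5)) = -6.8 + (-0.10348)·(-4.1) = -6.3757.

-6.3757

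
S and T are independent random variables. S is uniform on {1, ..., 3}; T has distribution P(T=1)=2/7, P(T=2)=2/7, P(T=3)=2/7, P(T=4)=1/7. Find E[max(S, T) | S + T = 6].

10/3

P(S + T = 6) = 1/7.
Summing max(S,T)·P(x,y) over outcomes with S + T = 6 gives 10/21.
E[max(S, T) | S + T = 6] = (10/21) / (1/7) = 10/3.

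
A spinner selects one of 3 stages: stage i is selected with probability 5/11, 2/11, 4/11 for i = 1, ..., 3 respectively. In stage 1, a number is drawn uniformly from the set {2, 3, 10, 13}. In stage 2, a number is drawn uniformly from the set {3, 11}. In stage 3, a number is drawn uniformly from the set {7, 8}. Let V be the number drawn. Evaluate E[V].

79/11

E[V | stage 1] = (2+3+10+13)/4 = 7.
E[V | stage 2] = (3+11)/2 = 7.
E[V | stage 3] = (7+8)/2 = 15/2.
E[V] = (5/11)·(7) + (2/11)·(7) + (4/11)·(15/2) = 79/11.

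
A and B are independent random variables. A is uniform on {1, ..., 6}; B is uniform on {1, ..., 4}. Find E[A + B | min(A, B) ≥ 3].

8

Outcomes with min(A, B) ≥ 3: (3,3), (3,4), (4,3), (4,4), (5,3), (5,4), (6,3), (6,4), each with probability 1/24.
E[A + B | min(A, B) ≥ 3] = (6 + 7 + 7 + 8 + 8 + 9 + 9 + 10) / 8 = 8.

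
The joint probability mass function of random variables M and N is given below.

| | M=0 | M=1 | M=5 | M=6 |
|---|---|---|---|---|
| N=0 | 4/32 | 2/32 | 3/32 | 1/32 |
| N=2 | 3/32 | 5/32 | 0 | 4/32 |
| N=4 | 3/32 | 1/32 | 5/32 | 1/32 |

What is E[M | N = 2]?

P(N = 2) = 3/8.
Σ M·P over the event = 0·(3/32) + 1·(5/32) + 6·(4/32) = 29/32.
E[M | N = 2] = (29/32) / (3/8) = 29/12.

29/12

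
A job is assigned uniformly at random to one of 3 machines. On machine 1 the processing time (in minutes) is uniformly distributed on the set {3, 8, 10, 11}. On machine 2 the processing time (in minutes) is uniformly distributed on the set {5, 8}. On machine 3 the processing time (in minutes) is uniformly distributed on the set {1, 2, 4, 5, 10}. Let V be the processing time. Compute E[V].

E[V | machine 1] = (3+8+10+11)/4 = 8.
E[V | machine 2] = (5+8)/2 = 13/2.
E[V | machine 3] = (1+2+4+5+10)/5 = 22/5.
By the law of total expectation,
E[V] = (1/3)·(8) + (1/3)·(13/2) + (1/3)·(22/5) = 63/10.

63/10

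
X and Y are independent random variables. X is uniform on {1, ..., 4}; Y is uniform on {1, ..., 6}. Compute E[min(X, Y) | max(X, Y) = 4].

Outcomes with max(X, Y) = 4: (1,4), (2,4), (3,4), (4,1), (4,2), (4,3), (4,4), each with probability 1/24.
E[min(X, Y) | max(X, Y) = 4] = (1 + 2 + 3 + 1 + 2 + 3 + 4) / 7 = 16/7.

16/7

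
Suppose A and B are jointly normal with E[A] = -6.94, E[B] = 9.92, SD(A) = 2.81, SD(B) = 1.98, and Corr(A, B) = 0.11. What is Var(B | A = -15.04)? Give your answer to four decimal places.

Var(B | A=x) = (1 − ρ²)·σ_B².
Var(B | A=-15.04) = (1.98)²·(1 − (0.11)²) = 3.9204·0.9879 = 3.8730.

3.8730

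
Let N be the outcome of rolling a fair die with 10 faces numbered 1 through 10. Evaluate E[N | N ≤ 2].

Given N ≤ 2, N is equally likely to be any of {1, 2}.
E[N | N ≤ 2] = (1 + 2) / 2 = 3/2.

3/2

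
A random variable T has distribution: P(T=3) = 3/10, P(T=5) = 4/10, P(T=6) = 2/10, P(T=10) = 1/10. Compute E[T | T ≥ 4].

6

P(T ≥ 4) = 7/10.
Σ over the event: 5·2/5 + 6·1/5 + 10·1/10 = 21/5.
E[T | T ≥ 4] = (21/5) / (7/10) = 6.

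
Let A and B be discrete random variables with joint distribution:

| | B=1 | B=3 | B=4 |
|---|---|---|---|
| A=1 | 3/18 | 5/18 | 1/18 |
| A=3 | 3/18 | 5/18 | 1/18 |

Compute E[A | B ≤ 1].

2

P(B ≤ 1) = 1/3.
Σ A·P over the event = 1·(3/18) + 3·(3/18) = 2/3.
E[A | B ≤ 1] = (2/3) / (1/3) = 2.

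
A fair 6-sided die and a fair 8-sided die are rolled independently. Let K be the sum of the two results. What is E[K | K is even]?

8

P(K is even) = 1/2.
Σ over the event: 2·1/48 + 4·1/16 + 6·5/48 + 8·1/8 + 10·5/48 + 12·1/16 + 14·1/48 = 4.
E[K | K is even] = (4) / (1/2) = 8.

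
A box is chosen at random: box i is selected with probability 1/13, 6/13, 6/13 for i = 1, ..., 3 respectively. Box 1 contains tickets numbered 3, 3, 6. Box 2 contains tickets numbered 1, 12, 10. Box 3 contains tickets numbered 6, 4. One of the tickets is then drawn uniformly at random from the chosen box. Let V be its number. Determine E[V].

E[V | box 1] = (3+3+6)/3 = 4.
E[V | box 2] = (1+12+10)/3 = 23/3.
E[V | box 3] = (6+4)/2 = 5.
By the law of total expectation,
E[V] = (1/13)·(4) + (6/13)·(23/3) + (6/13)·(5) = 80/13.

80/13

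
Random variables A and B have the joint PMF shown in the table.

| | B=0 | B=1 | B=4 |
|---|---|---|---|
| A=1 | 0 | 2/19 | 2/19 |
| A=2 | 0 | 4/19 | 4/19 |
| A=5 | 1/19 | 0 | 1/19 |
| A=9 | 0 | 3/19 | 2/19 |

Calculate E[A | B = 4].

11/3

P(B = 4) = 9/19.
Summing A·P(A=x,B=y) over the conditioning event gives 33/19.
E[A | B = 4] = (33/19) / (9/19) = 11/3.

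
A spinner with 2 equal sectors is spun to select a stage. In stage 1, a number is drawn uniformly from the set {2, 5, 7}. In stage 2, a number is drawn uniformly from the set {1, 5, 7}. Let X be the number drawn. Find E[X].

E[X | stage 1] = (2+5+7)/3 = 14/3.
E[X | stage 2] = (1+5+7)/3 = 13/3.
E[X] = (1/2)·(14/3) + (1/2)·(13/3) = 9/2.

9/2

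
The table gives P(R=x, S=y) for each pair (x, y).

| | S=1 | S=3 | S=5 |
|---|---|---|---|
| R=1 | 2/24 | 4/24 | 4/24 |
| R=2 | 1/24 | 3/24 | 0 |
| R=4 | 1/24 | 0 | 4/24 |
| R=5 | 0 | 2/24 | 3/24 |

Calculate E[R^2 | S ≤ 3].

88/13

P(S ≤ 3) = 13/24.
Σ R^2·P over the event = 1·(2/24) + 1·(4/24) + 4·(1/24) + 4·(3/24) + 16·(1/24) + 25·(2/24) = 11/3.
E[R^2 | S ≤ 3] = (11/3) / (13/24) = 88/13.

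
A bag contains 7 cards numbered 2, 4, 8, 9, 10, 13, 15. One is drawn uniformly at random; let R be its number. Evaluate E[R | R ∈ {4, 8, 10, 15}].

P(R ∈ {4, 8, 10, 15}) = 4/7.
Σ over the event: 4·1/7 + 8·1/7 + 10·1/7 + 15·1/7 = 37/7.
E[R | R ∈ {4, 8, 10, 15}] = (37/7) / (4/7) = 37/4.

37/4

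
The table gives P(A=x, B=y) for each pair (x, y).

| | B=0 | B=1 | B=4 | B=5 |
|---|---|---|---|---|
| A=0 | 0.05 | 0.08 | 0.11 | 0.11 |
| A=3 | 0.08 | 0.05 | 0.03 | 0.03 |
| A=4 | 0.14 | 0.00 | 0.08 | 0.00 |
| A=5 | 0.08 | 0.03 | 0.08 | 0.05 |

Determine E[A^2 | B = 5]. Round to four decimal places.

P(B = 5) = 0.19.
Σ A^2·P over the event = 0·(0.11) + 9·(0.03) + 25·(0.05) = 1.52.
E[A^2 | B = 5] = (1.52) / (0.19) = 8.0000.

8.0000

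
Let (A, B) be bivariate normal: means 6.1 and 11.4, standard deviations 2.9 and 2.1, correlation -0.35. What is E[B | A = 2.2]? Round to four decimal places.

12.3884

E[B | A=x] = μ_B + ρ(σ_B/σ_A)(x − μ_A) for jointly normal variables.
E[B | A=2.2] = 11.4 + (-0.35)·(2.1/2.9)·(2.2 − (6.1)) = 11.4 + (-0.253448)·(-3.9) = 12.3884.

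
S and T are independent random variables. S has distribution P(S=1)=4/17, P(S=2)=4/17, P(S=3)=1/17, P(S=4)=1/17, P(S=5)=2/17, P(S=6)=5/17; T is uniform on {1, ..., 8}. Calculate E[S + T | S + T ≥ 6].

P(S + T ≥ 6) = 105/136.
Summing (S+T)·P(x,y) over outcomes with S + T ≥ 6 gives 483/68.
E[S + T | S + T ≥ 6] = (483/68) / (105/136) = 46/5.

46/5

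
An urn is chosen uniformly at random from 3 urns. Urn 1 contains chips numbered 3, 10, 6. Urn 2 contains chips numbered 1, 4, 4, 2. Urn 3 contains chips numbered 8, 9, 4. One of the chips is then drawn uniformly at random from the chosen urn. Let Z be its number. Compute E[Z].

E[Z | urn 1] = (3+10+6)/3 = 19/3.
E[Z | urn 2] = (1+4+4+2)/4 = 11/4.
E[Z | urn 3] = (8+9+4)/3 = 7.
By the law of total expectation,
E[Z] = (1/3)·(19/3) + (1/3)·(11/4) + (1/3)·(7) = 193/36.

193/36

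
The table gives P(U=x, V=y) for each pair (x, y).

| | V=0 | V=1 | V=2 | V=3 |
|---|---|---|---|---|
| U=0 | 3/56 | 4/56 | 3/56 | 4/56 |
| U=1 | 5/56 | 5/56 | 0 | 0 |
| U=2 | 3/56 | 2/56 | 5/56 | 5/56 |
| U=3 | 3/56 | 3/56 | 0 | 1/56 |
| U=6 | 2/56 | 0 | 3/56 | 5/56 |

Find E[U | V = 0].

2

P(V = 0) = 2/7.
Σ U·P over the event = 0·(3/56) + 1·(5/56) + 2·(3/56) + 3·(3/56) + 6·(2/56) = 4/7.
E[U | V = 0] = (4/7) / (2/7) = 2.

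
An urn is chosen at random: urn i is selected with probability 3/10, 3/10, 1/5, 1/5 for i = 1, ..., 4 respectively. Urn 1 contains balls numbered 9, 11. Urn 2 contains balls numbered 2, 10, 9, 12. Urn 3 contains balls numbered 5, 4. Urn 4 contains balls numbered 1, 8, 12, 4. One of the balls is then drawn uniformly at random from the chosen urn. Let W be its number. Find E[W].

61/8

E[W | urn 1] = (9+11)/2 = 10.
E[W | urn 2] = (2+10+9+12)/4 = 33/4.
E[W | urn 3] = (5+4)/2 = 9/2.
E[W | urn 4] = (1+8+12+4)/4 = 25/4.
E[W] = (3/10)·(10) + (3/10)·(33/4) + (1/5)·(9/2) + (1/5)·(25/4) = 61/8.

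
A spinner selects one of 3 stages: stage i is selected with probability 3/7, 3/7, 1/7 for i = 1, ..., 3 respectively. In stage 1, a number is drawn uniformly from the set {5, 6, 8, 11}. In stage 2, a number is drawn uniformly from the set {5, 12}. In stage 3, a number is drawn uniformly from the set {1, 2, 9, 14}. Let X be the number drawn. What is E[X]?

109/14

E[X | stage 1] = (5+6+8+11)/4 = 15/2.
E[X | stage 2] = (5+12)/2 = 17/2.
E[X | stage 3] = (1+2+9+14)/4 = 13/2.
By the law of total expectation,
E[X] = (3/7)·(15/2) + (3/7)·(17/2) + (1/7)·(13/2) = 109/14.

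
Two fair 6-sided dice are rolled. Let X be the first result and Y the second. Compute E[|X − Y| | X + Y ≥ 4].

68/33

P(X + Y ≥ 4) = 11/12.
Summing |X−Y|·P(x,y) over outcomes with X + Y ≥ 4 gives 17/9.
E[|X − Y| | X + Y ≥ 4] = (17/9) / (11/12) = 68/33.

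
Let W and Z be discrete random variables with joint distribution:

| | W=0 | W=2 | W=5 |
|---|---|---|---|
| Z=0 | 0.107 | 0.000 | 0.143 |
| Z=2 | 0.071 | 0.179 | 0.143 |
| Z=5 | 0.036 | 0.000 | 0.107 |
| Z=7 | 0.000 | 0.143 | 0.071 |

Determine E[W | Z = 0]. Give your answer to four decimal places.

2.8600

P(Z = 0) = 0.250.
Σ W·P over the event = 0·(0.107) + 5·(0.143) = 0.715.
E[W | Z = 0] = (0.715) / (0.250) = 2.8600.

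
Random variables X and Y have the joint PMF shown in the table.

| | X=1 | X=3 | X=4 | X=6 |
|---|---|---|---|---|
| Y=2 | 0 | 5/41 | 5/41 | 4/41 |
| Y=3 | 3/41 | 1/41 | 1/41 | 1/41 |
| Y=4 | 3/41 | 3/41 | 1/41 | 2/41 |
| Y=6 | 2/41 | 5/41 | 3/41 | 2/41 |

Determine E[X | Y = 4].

28/9

P(Y = 4) = 9/41.
Summing X·P(X=x,Y=y) over the conditioning event gives 28/41.
E[X | Y = 4] = (28/41) / (9/41) = 28/9.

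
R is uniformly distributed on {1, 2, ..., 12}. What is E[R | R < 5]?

5/2

Given R < 5, R is equally likely to be any of {1, 2, 3, 4}.
E[R | R < 5] = (1 + 2 + 3 + 4) / 4 = 5/2.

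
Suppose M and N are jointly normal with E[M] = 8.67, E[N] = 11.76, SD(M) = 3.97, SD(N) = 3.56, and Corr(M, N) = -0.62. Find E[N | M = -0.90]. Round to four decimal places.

17.0806

E[N | M=x] = μ_N + ρ(σ_N/σ_M)(x − μ_M) for jointly normal variables.
E[N | M=-0.90] = 11.76 + (-0.62)·(3.56/3.97)·(-0.90 − (8.67)) = 11.76 + (-0.55597)·(-9.57) = 17.0806.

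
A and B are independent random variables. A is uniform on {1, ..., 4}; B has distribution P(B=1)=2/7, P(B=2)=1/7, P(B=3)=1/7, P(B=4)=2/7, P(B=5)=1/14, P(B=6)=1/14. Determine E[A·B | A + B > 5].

P(A + B > 5) = 13/28.
Summing AB·P(x,y) over outcomes with A + B > 5 gives 39/7.
E[A·B | A + B > 5] = (39/7) / (13/28) = 12.

12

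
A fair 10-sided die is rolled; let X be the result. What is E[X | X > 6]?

Given X > 6, X is equally likely to be any of {7, 8, 9, 10}.
E[X | X > 6] = (7 + 8 + 9 + 10) / 4 = 17/2.

17/2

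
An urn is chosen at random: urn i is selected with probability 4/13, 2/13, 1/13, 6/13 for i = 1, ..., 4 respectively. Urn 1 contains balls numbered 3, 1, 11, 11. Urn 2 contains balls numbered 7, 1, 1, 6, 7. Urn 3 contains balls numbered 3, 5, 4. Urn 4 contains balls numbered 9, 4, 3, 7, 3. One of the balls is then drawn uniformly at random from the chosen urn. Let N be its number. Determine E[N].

70/13

E[N | urn 1] = (3+1+11+11)/4 = 13/2.
E[N | urn 2] = (7+1+1+6+7)/5 = 22/5.
E[N | urn 3] = (3+5+4)/3 = 4.
E[N | urn 4] = (9+4+3+7+3)/5 = 26/5.
By the law of total expectation,
E[N] = (4/13)·(13/2) + (2/13)·(22/5) + (1/13)·(4) + (6/13)·(26/5) = 70/13.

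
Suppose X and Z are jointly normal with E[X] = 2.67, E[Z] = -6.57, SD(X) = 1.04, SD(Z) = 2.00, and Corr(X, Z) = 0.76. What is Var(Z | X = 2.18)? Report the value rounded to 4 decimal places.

1.6896

For a bivariate normal, Var(Z | X=x) = σ_Z²(1 − ρ²).
Var(Z | X=2.18) = (2.00)²·(1 − (0.76)²) = 4·0.4224 = 1.6896.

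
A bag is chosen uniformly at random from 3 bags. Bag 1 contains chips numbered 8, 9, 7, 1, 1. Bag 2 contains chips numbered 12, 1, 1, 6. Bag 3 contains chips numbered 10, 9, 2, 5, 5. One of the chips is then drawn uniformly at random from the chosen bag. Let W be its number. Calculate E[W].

82/15

E[W | bag 1] = (8+9+7+1+1)/5 = 26/5.
E[W | bag 2] = (12+1+1+6)/4 = 5.
E[W | bag 3] = (10+9+2+5+5)/5 = 31/5.
By the law of total expectation,
E[W] = (1/3)·(26/5) + (1/3)·(5) + (1/3)·(31/5) = 82/15.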